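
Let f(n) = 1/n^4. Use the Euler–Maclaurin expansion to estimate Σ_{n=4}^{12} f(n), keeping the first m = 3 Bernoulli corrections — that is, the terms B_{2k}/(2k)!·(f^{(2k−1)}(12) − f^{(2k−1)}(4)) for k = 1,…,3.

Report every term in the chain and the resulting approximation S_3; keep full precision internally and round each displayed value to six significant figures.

The integral term ∫_4^12 1/x^4 dx = 0.00501543.
Endpoint term: (f(4) + f(12))/2 = (0.00390625 + 4.82253e-05)/2 = 0.00197724.
So far: 0.00699267.
k=1: B_{2}/(2)! × [f^{(1)}(12) − f^{(1)}(4)] = 1/12 × (-1.60751e-05 − (-0.00390625)) = 0.000324181.
After k=1: 0.00731685.
k=2: B_{4}/(4)! × [f^{(3)}(12) − f^{(3)}(4)] = −1/720 × (-3.34898e-06 − (-0.00732422)) = -1.01679e-05.
After k=2: 0.00730668.
k=3: B_{6}/(6)! × [f^{(5)}(12) − f^{(5)}(4)] = 1/30240 × (-1.30238e-06 − (-0.0256348)) = 8.47667e-07.

S_3 ≈ 0.00730753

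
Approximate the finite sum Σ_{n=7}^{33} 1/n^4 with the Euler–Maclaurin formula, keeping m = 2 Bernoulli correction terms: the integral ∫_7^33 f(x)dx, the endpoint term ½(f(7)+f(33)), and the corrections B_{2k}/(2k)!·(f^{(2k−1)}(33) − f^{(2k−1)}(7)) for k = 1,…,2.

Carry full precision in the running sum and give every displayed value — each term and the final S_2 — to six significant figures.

The integral term ∫_7^33 1/x^4 dx = 0.000962542.
½[f(7) + f(33)] = ½[0.000416493 + 8.43226e-07] = 0.000208668.
Integral + boundary = 0.00117121.
Correction k=1: B_{2}/2! · (f^{(1)}(33) − f^{(1)}(7)) = 1/12 · (-1.02209e-07 − (-0.000237996)) = 1.98245e-05.
Running total after k=1: 0.00119103.
Correction k=2: B_{4}/4! · (f^{(3)}(33) − f^{(3)}(7)) = −1/720 · (-2.81568e-09 − (-0.000145712)) = -2.02374e-07.

S_2 ≈ 0.00119083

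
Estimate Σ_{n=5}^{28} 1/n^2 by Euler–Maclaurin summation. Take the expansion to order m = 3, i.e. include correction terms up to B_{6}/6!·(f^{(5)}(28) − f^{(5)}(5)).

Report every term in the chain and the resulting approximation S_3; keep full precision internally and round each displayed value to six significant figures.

S_3 ≈ 0.186239

The integral term ∫_5^28 1/x^2 dx = 0.164286.
Boundary: ½(f(5) + f(28)) = ½(0.0400000 + 0.00127551) = 0.0206378.
Integral + boundary = 0.184923.
Order-1 term: 1/12 · (-9.11079e-05 − (-0.0160000)) = 0.00132574.
After k=1: 0.186249.
Order-2 term: −1/720 · (-1.39451e-06 − (-0.00768000)) = -1.06647e-05.
After k=2: 0.186239.
Order-3 term: 1/30240 · (-5.33613e-08 − (-0.00921600)) = 3.04760e-07.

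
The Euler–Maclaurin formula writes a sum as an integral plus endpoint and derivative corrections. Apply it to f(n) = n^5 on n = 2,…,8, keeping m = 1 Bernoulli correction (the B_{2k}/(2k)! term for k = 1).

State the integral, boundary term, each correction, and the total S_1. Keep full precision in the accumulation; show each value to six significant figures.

Integral: ∫_2^8 x^5 dx = 43680.0.
Endpoint term: (f(2) + f(8))/2 = (32.0000 + 32768.0)/2 = 16400.0.
Running total after boundary: 60080.0.
Order-1 term: 1/12 · (20480.0 − 80.0000) = 1700.00.

S_1 ≈ 61780.0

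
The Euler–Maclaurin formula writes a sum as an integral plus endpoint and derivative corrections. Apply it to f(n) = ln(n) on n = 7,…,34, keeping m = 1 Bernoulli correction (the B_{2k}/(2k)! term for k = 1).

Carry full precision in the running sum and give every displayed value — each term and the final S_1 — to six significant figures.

S_1 ≈ 82.0016

Integral: ∫_7^34 ln(x) dx = 79.2749.
½[f(7) + f(34)] = ½[1.94591 + 3.52636] = 2.73614.
So far: 82.0110.
k=1: B_{2}/(2)! × [f^{(1)}(34) − f^{(1)}(7)] = 1/12 × (0.0294118 − 0.142857) = -0.00945378.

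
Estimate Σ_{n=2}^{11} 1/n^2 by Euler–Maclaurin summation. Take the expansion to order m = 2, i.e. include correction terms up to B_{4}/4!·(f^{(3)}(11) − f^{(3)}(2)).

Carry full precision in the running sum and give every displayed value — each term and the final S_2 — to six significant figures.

S_2 ≈ 0.557890

Integral: ∫_2^11 1/x^2 dx = 0.409091.
Boundary: ½(f(2) + f(11)) = ½(0.250000 + 0.00826446) = 0.129132.
Integral + boundary = 0.538223.
Order-1 term: 1/12 · (-0.00150263 − (-0.250000)) = 0.0207081.
After k=1: 0.558931.
Order-2 term: −1/720 · (-0.000149021 − (-0.750000)) = -0.00104146.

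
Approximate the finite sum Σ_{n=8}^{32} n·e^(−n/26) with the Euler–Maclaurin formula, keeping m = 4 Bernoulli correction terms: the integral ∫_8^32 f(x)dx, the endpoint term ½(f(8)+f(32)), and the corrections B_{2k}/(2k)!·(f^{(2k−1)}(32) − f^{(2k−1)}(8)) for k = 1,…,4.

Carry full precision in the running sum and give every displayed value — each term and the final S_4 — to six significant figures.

Integral: ∫_8^32 x·e^(−x/26) dx = 209.427.
Boundary: ½(f(8) + f(32)) = ½(5.88113 + 9.34617) = 7.61365.
Running total after boundary: 217.040.
Order-1 term: 1/12 · (-0.0674003 − 0.508944) = -0.0480287.
Partial sum through k=1: 216.992.
Order-2 term: −1/720 · (0.000764401 − 0.00292785) = 3.00479e-06.
Partial sum through k=2: 216.992.
Order-3 term: 1/30240 · (2.40903e-06 − 7.54856e-06) = -1.69958e-10.
Partial sum through k=3: 216.992.
Order-4 term: −1/1209600 · (5.45458e-09 − 1.59260e-08) = 8.65693e-15.

S_4 ≈ 216.992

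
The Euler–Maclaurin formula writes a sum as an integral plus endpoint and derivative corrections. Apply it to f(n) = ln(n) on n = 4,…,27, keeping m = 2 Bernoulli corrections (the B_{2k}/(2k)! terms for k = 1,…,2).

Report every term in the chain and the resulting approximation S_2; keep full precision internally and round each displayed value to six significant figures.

∫_4^27 ln(x) dx evaluates to 60.4424.
Boundary: ½(f(4) + f(27)) = ½(1.38629 + 3.29584) = 2.34107.
So far: 62.7835.
Order-1 term: 1/12 · (0.0370370 − 0.250000) = -0.0177469.
Partial sum through k=1: 62.7657.
Order-2 term: −1/720 · (0.000101611 − 0.0312500) = 4.32617e-05.

S_2 ≈ 62.7658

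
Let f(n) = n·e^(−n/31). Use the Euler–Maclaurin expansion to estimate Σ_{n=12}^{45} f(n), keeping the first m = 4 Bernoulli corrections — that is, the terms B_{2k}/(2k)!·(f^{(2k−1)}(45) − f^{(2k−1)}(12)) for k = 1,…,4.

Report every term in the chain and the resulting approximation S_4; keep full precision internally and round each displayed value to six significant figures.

∫_12^45 x·e^(−x/31) dx evaluates to 353.384.
Endpoint term: (f(12) + f(45))/2 = (8.14830 + 10.5387)/2 = 9.34348.
Integral + boundary = 362.727.
Correction k=1: B_{2}/2! · (f^{(1)}(45) − f^{(1)}(12)) = 1/12 · (-0.105764 − 0.416177) = -0.0434951.
Partial sum through k=1: 362.684.
Correction k=2: B_{4}/4! · (f^{(3)}(45) − f^{(3)}(12)) = −1/720 · (0.000377336 − 0.00184623) = 2.04013e-06.
Partial sum through k=2: 362.684.
Correction k=3: B_{6}/6! · (f^{(5)}(45) − f^{(5)}(12)) = 1/30240 · (8.99822e-07 − 3.39167e-06) = -8.24024e-11.
Partial sum through k=3: 362.684.
Correction k=4: B_{8}/8! · (f^{(7)}(45) − f^{(7)}(12)) = −1/1209600 · (1.46409e-09 − 5.05950e-09) = 2.97240e-15.

S_4 ≈ 362.684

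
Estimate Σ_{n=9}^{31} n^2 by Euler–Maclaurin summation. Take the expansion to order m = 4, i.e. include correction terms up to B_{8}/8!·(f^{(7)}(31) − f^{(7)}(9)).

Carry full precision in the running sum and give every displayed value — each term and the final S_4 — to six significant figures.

S_4 ≈ 10212.0

Integral: ∫_9^31 x^2 dx = 9687.33.
Boundary: ½(f(9) + f(31)) = ½(81.0000 + 961.000) = 521.000.
So far: 10208.3.
Order-1 term: 1/12 · (62.0000 − 18.0000) = 3.66667.
Running total after k=1: 10212.0.
Order-2 term: −1/720 · (0.00000 − 0.00000) = 0.00000.
Running total after k=2: 10212.0.
Order-3 term: 1/30240 · (0.00000 − 0.00000) = 0.00000.
Running total after k=3: 10212.0.
Order-4 term: −1/1209600 · (0.00000 − 0.00000) = 0.00000.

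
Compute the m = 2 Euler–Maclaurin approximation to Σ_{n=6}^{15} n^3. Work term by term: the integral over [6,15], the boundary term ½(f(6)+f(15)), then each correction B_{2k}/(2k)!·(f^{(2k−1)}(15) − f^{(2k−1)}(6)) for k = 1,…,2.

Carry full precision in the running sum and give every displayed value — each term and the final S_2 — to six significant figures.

Integral: ∫_6^15 x^3 dx = 12332.2.
Endpoint term: (f(6) + f(15))/2 = (216.000 + 3375.00)/2 = 1795.50.
Integral + boundary = 14127.8.
k=1: B_{2}/(2)! × [f^{(1)}(15) − f^{(1)}(6)] = 1/12 × (675.000 − 108.000) = 47.2500.
After k=1: 14175.0.
k=2: B_{4}/(4)! × [f^{(3)}(15) − f^{(3)}(6)] = −1/720 × (6.00000 − 6.00000) = 0.00000.

S_2 ≈ 14175.0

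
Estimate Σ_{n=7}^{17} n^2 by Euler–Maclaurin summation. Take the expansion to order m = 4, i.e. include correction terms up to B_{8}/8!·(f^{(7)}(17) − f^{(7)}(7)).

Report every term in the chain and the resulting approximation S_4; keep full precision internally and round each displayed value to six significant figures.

S_4 ≈ 1694.00

∫_7^17 x^2 dx evaluates to 1523.33.
Boundary: ½(f(7) + f(17)) = ½(49.0000 + 289.000) = 169.000.
Integral + boundary = 1692.33.
k=1: B_{2}/(2)! × [f^{(1)}(17) − f^{(1)}(7)] = 1/12 × (34.0000 − 14.0000) = 1.66667.
After k=1: 1694.00.
k=2: B_{4}/(4)! × [f^{(3)}(17) − f^{(3)}(7)] = −1/720 × (0.00000 − 0.00000) = 0.00000.
After k=2: 1694.00.
k=3: B_{6}/(6)! × [f^{(5)}(17) − f^{(5)}(7)] = 1/30240 × (0.00000 − 0.00000) = 0.00000.
After k=3: 1694.00.
k=4: B_{8}/(8)! × [f^{(7)}(17) − f^{(7)}(7)] = −1/1209600 × (0.00000 − 0.00000) = 0.00000.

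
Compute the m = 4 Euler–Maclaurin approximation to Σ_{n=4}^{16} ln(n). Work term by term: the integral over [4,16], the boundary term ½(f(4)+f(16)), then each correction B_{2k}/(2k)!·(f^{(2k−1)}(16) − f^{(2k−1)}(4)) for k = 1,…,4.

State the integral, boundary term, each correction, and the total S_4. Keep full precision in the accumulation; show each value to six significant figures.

S_4 ≈ 28.8801

Integral: ∫_4^16 ln(x) dx = 26.8162.
Boundary: ½(f(4) + f(16)) = ½(1.38629 + 2.77259) = 2.07944.
So far: 28.8957.
k=1: B_{2}/(2)! × [f^{(1)}(16) − f^{(1)}(4)] = 1/12 × (0.0625000 − 0.250000) = -0.0156250.
Running total after k=1: 28.8801.
k=2: B_{4}/(4)! × [f^{(3)}(16) − f^{(3)}(4)] = −1/720 × (0.000488281 − 0.0312500) = 4.27246e-05.
Running total after k=2: 28.8801.
k=3: B_{6}/(6)! × [f^{(5)}(16) − f^{(5)}(4)] = 1/30240 × (2.28882e-05 − 0.0234375) = -7.74293e-07.
Running total after k=3: 28.8801.
k=4: B_{8}/(8)! × [f^{(7)}(16) − f^{(7)}(4)] = −1/1209600 × (2.68221e-06 − 0.0439453) = 3.63282e-08.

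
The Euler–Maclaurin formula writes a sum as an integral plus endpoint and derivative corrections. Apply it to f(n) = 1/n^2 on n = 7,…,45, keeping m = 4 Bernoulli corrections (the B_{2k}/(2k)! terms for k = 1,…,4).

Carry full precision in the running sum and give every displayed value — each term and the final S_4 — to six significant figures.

The integral term ∫_7^45 1/x^2 dx = 0.120635.
Endpoint term: (f(7) + f(45))/2 = (0.0204082 + 0.000493827)/2 = 0.0104510.
Running total after boundary: 0.131086.
Correction k=1: B_{2}/2! · (f^{(1)}(45) − f^{(1)}(7)) = 1/12 · (-2.19479e-05 − (-0.00583090)) = 0.000484080.
Partial sum through k=1: 0.131570.
Correction k=2: B_{4}/4! · (f^{(3)}(45) − f^{(3)}(7)) = −1/720 · (-1.30061e-07 − (-0.00142798)) = -1.98312e-06.
Partial sum through k=2: 0.131568.
Correction k=3: B_{6}/6! · (f^{(5)}(45) − f^{(5)}(7)) = 1/30240 · (-1.92684e-09 − (-0.000874271)) = 2.89110e-08.
Partial sum through k=3: 0.131568.
Correction k=4: B_{8}/8! · (f^{(7)}(45) − f^{(7)}(7)) = −1/1209600 · (-5.32854e-11 − (-0.000999167)) = -8.26031e-10.

S_4 ≈ 0.131568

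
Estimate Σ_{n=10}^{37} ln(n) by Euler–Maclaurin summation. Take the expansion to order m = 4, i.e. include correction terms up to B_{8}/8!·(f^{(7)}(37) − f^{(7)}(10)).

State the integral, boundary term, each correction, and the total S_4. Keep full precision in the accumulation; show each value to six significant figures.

Integral: ∫_10^37 ln(x) dx = 83.5781.
½[f(10) + f(37)] = ½[2.30259 + 3.61092] = 2.95675.
Running total after boundary: 86.5349.
Order-1 term: 1/12 · (0.0270270 − 0.100000) = -0.00608108.
Partial sum through k=1: 86.5288.
Order-2 term: −1/720 · (3.94843e-05 − 0.00200000) = 2.72294e-06.
Partial sum through k=2: 86.5288.
Order-3 term: 1/30240 · (3.46101e-07 − 0.000240000) = -7.92506e-09.
Partial sum through k=3: 86.5288.
Order-4 term: −1/1209600 · (7.58439e-09 − 7.20000e-05) = 5.95175e-11.

S_4 ≈ 86.5288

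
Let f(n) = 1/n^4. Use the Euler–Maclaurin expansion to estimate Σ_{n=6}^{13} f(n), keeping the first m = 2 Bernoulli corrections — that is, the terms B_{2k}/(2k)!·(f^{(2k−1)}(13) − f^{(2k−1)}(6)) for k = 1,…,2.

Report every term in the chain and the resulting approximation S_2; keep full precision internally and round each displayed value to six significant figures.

Integral: ∫_6^13 1/x^4 dx = 0.00139149.
Boundary: ½(f(6) + f(13)) = ½(0.000771605 + 3.50128e-05) = 0.000403309.
Integral + boundary = 0.00179480.
Correction k=1: B_{2}/2! · (f^{(1)}(13) − f^{(1)}(6)) = 1/12 · (-1.07732e-05 − (-0.000514403)) = 4.19692e-05.
Running total after k=1: 0.00183677.
Correction k=2: B_{4}/4! · (f^{(3)}(13) − f^{(3)}(6)) = −1/720 · (-1.91240e-06 − (-0.000428669)) = -5.92718e-07.

S_2 ≈ 0.00183617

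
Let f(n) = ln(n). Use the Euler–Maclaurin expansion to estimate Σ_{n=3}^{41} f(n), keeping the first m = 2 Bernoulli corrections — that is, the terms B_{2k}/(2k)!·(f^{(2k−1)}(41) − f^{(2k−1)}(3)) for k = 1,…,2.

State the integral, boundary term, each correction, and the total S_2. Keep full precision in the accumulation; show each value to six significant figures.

S_2 ≈ 113.341

Integral: ∫_3^41 ln(x) dx = 110.961.
Boundary: ½(f(3) + f(41)) = ½(1.09861 + 3.71357) = 2.40609.
Running total after boundary: 113.367.
Order-1 term: 1/12 · (0.0243902 − 0.333333) = -0.0257453.
Running total after k=1: 113.341.
Order-2 term: −1/720 · (2.90187e-05 − 0.0740741) = 0.000102840.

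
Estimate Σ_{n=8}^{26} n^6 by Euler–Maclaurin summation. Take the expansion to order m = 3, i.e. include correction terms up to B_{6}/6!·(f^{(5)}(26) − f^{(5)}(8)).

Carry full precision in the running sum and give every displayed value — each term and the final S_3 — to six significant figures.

S_3 ≈ 1.30761e+09

The integral term ∫_8^26 x^6 dx = 1.14710e+09.
Boundary: ½(f(8) + f(26)) = ½(262144 + 3.08916e+08) = 1.54589e+08.
Integral + boundary = 1.30169e+09.
Correction k=1: B_{2}/2! · (f^{(1)}(26) − f^{(1)}(8)) = 1/12 · (7.12883e+07 − 196608) = 5.92430e+06.
After k=1: 1.30762e+09.
Correction k=2: B_{4}/4! · (f^{(3)}(26) − f^{(3)}(8)) = −1/720 · (2.10912e+06 − 61440.0) = -2844.00.
After k=2: 1.30761e+09.
Correction k=3: B_{6}/6! · (f^{(5)}(26) − f^{(5)}(8)) = 1/30240 · (18720.0 − 5760.00) = 0.428571.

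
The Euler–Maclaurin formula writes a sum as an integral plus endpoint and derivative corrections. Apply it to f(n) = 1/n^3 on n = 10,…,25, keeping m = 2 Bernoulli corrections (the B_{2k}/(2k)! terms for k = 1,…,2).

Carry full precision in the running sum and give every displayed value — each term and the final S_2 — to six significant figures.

Integral: ∫_10^25 1/x^3 dx = 0.00420000.
Boundary: ½(f(10) + f(25)) = ½(0.00100000 + 6.40000e-05) = 0.000532000.
Integral + boundary = 0.00473200.
Order-1 term: 1/12 · (-7.68000e-06 − (-0.000300000)) = 2.43600e-05.
Partial sum through k=1: 0.00475636.
Order-2 term: −1/720 · (-2.45760e-07 − (-6.00000e-05)) = -8.29920e-08.

S_2 ≈ 0.00475628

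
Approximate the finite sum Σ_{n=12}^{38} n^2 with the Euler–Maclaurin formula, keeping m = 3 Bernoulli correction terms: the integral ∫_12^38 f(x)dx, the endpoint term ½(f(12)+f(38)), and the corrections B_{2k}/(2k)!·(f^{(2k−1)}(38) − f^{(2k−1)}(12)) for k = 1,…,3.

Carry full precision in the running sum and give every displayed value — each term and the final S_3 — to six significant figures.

S_3 ≈ 18513.0

Integral: ∫_12^38 x^2 dx = 17714.7.
Boundary: ½(f(12) + f(38)) = ½(144.000 + 1444.00) = 794.000.
Integral + boundary = 18508.7.
k=1: B_{2}/(2)! × [f^{(1)}(38) − f^{(1)}(12)] = 1/12 × (76.0000 − 24.0000) = 4.33333.
Running total after k=1: 18513.0.
k=2: B_{4}/(4)! × [f^{(3)}(38) − f^{(3)}(12)] = −1/720 × (0.00000 − 0.00000) = 0.00000.
Running total after k=2: 18513.0.
k=3: B_{6}/(6)! × [f^{(5)}(38) − f^{(5)}(12)] = 1/30240 × (0.00000 − 0.00000) = 0.00000.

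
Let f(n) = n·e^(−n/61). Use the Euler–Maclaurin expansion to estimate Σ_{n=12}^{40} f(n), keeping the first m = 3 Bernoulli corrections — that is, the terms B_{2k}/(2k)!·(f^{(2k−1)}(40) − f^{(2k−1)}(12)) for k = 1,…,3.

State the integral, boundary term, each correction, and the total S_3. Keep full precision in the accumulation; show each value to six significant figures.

Integral: ∫_12^40 x·e^(−x/61) dx = 459.859.
Endpoint term: (f(12) + f(40))/2 = (9.85703 + 20.7624)/2 = 15.3097.
Integral + boundary = 475.168.
k=1: B_{2}/(2)! × [f^{(1)}(40) − f^{(1)}(12)] = 1/12 × (0.178692 − 0.659829) = -0.0400947.
Running total after k=1: 475.128.
k=2: B_{4}/(4)! × [f^{(3)}(40) − f^{(3)}(12)] = −1/720 × (0.000327012 − 0.000618830) = 4.05304e-07.
Running total after k=2: 475.128.
k=3: B_{6}/(6)! × [f^{(5)}(40) − f^{(5)}(12)] = 1/30240 × (1.62860e-07 − 2.84960e-07) = -4.03770e-12.

S_3 ≈ 475.128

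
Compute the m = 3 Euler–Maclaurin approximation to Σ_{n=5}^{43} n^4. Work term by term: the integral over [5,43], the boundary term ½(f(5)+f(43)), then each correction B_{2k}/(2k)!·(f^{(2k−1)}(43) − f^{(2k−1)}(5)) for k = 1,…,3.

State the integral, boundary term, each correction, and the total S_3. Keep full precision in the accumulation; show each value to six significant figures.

S_3 ≈ 3.11372e+07

The integral term ∫_5^43 x^4 dx = 2.94011e+07.
½[f(5) + f(43)] = ½[625.000 + 3.41880e+06] = 1.70971e+06.
Integral + boundary = 3.11108e+07.
k=1: B_{2}/(2)! × [f^{(1)}(43) − f^{(1)}(5)] = 1/12 × (318028 − 500.000) = 26460.7.
After k=1: 3.11372e+07.
k=2: B_{4}/(4)! × [f^{(3)}(43) − f^{(3)}(5)] = −1/720 × (1032.00 − 120.000) = -1.26667.
After k=2: 3.11372e+07.
k=3: B_{6}/(6)! × [f^{(5)}(43) − f^{(5)}(5)] = 1/30240 × (0.00000 − 0.00000) = 0.00000.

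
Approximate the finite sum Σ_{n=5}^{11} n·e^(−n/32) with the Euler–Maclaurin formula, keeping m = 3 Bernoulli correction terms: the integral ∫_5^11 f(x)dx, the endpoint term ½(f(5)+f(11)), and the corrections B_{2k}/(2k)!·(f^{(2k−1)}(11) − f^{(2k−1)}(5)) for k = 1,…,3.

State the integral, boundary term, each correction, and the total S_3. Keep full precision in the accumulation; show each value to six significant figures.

S_3 ≈ 43.0158

Integral: ∫_5^11 x·e^(−x/32) dx = 36.9988.
Endpoint term: (f(5) + f(11))/2 = (4.27673 + 7.80017)/2 = 6.03845.
Integral + boundary = 43.0372.
k=1: B_{2}/(2)! × [f^{(1)}(11) − f^{(1)}(5)] = 1/12 × (0.465351 − 0.721698) = -0.0213622.
After k=1: 43.0158.
k=2: B_{4}/(4)! × [f^{(3)}(11) − f^{(3)}(5)] = −1/720 × (0.00183942 − 0.00237538) = 7.44392e-07.
After k=2: 43.0158.
k=3: B_{6}/(6)! × [f^{(5)}(11) − f^{(5)}(5)] = 1/30240 × (3.14882e-06 − 3.95115e-06) = -2.65321e-11.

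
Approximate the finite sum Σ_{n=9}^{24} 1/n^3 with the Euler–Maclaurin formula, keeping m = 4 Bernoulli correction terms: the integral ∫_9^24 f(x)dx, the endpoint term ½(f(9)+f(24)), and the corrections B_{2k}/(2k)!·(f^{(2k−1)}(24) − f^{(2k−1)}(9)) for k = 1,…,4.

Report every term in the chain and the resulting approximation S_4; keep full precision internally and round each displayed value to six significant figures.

∫_9^24 1/x^3 dx evaluates to 0.00530478.
Boundary: ½(f(9) + f(24)) = ½(0.00137174 + 7.23380e-05) = 0.000722040.
Integral + boundary = 0.00602682.
Order-1 term: 1/12 · (-9.04225e-06 − (-0.000457247)) = 3.73504e-05.
After k=1: 0.00606417.
Order-2 term: −1/720 · (-3.13967e-07 − (-0.000112901)) = -1.56370e-07.
After k=2: 0.00606402.
Order-3 term: 1/30240 · (-2.28934e-08 − (-5.85410e-05)) = 1.93512e-09.
After k=3: 0.00606402.
Order-4 term: −1/1209600 · (-2.86168e-09 − (-5.20365e-05)) = -4.30172e-11.

S_4 ≈ 0.00606402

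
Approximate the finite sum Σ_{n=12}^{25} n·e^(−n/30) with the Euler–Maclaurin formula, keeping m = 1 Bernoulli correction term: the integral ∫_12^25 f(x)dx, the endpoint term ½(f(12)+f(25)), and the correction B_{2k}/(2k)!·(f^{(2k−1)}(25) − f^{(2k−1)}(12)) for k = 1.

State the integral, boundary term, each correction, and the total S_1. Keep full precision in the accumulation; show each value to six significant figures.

S_1 ≈ 136.943

∫_12^25 x·e^(−x/30) dx evaluates to 127.516.
½[f(12) + f(25)] = ½[8.04384 + 10.8650] = 9.45440.
So far: 136.971.
Correction k=1: B_{2}/2! · (f^{(1)}(25) − f^{(1)}(12)) = 1/12 · (0.0724330 − 0.402192) = -0.0274799.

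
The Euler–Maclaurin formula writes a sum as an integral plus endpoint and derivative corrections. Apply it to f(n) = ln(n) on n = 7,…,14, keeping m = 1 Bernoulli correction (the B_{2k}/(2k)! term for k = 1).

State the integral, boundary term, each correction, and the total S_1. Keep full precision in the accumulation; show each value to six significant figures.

S_1 ≈ 18.6120

The integral term ∫_7^14 ln(x) dx = 16.3254.
Boundary: ½(f(7) + f(14)) = ½(1.94591 + 2.63906) = 2.29248.
Integral + boundary = 18.6179.
Order-1 term: 1/12 · (0.0714286 − 0.142857) = -0.00595238.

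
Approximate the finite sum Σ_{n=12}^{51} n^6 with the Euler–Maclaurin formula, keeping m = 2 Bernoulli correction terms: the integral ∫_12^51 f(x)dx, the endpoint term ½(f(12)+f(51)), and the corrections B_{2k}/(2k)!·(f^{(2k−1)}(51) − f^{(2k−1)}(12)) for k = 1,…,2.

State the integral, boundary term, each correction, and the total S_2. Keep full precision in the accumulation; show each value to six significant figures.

∫_12^51 x^6 dx evaluates to 1.28196e+11.
½[f(12) + f(51)] = ½[2.98598e+06 + 1.75963e+10] = 8.79964e+09.
So far: 1.36996e+11.
k=1: B_{2}/(2)! × [f^{(1)}(51) − f^{(1)}(12)] = 1/12 × (2.07015e+09 − 1.49299e+06) = 1.72388e+08.
After k=1: 1.37168e+11.
k=2: B_{4}/(4)! × [f^{(3)}(51) − f^{(3)}(12)] = −1/720 × (1.59181e+07 − 207360) = -21820.5.

S_2 ≈ 1.37168e+11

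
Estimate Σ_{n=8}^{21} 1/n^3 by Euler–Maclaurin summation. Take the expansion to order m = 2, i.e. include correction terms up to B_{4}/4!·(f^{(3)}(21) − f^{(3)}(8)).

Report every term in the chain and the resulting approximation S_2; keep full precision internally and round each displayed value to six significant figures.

The integral term ∫_8^21 1/x^3 dx = 0.00667871.
½[f(8) + f(21)] = ½[0.00195312 + 0.000107980] = 0.00103055.
Integral + boundary = 0.00770927.
k=1: B_{2}/(2)! × [f^{(1)}(21) − f^{(1)}(8)] = 1/12 × (-1.54257e-05 − (-0.000732422)) = 5.97497e-05.
Running total after k=1: 0.00776902.
k=2: B_{4}/(4)! × [f^{(3)}(21) − f^{(3)}(8)] = −1/720 × (-6.99577e-07 − (-0.000228882)) = -3.16920e-07.

S_2 ≈ 0.00776870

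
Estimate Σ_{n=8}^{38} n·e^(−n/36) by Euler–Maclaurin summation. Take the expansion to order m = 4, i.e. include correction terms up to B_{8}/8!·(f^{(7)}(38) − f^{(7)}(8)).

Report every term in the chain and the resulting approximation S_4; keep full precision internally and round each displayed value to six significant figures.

S_4 ≈ 351.060

∫_8^38 x·e^(−x/36) dx evaluates to 341.299.
Endpoint term: (f(8) + f(38))/2 = (6.40590 + 13.2240)/2 = 9.81493.
So far: 351.114.
Order-1 term: 1/12 · (-0.0193333 − 0.622796) = -0.0535108.
After k=1: 351.060.
Order-2 term: −1/720 · (0.000522118 − 0.00171626) = 1.65853e-06.
After k=2: 351.060.
Order-3 term: 1/30240 · (8.17248e-07 − 2.27775e-06) = -4.82970e-11.
After k=3: 351.060.
Order-4 term: −1/1209600 · (9.50330e-10 − 2.49323e-09) = 1.27555e-15.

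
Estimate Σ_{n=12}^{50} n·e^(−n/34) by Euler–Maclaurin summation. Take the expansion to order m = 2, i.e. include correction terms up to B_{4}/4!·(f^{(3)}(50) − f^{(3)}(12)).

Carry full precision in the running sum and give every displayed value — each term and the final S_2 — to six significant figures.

S_2 ≈ 452.528

∫_12^50 x·e^(−x/34) dx evaluates to 442.614.
Boundary: ½(f(12) + f(50)) = ½(8.43142 + 11.4895) = 9.96047.
Running total after boundary: 452.575.
k=1: B_{2}/(2)! × [f^{(1)}(50) − f^{(1)}(12)] = 1/12 × (-0.108137 − 0.454636) = -0.0468977.
Running total after k=1: 452.528.
k=2: B_{4}/(4)! × [f^{(3)}(50) − f^{(3)}(12)] = −1/720 × (0.000304017 − 0.00160889) = 1.81232e-06.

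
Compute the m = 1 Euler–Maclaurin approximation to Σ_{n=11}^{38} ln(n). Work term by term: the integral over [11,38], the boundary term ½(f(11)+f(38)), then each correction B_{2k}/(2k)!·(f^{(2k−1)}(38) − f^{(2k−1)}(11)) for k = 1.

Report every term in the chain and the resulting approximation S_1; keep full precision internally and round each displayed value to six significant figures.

∫_11^38 ln(x) dx evaluates to 84.8514.
½[f(11) + f(38)] = ½[2.39790 + 3.63759] = 3.01774.
So far: 87.8692.
Correction k=1: B_{2}/2! · (f^{(1)}(38) − f^{(1)}(11)) = 1/12 · (0.0263158 − 0.0909091) = -0.00538278.

S_1 ≈ 87.8638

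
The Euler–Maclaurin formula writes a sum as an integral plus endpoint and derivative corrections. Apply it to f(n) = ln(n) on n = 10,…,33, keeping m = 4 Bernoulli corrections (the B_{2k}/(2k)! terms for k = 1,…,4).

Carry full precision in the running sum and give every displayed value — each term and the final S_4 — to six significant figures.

The integral term ∫_10^33 ln(x) dx = 69.3589.
Endpoint term: (f(10) + f(33))/2 = (2.30259 + 3.49651)/2 = 2.89955.
Integral + boundary = 72.2584.
Correction k=1: B_{2}/2! · (f^{(1)}(33) − f^{(1)}(10)) = 1/12 · (0.0303030 − 0.100000) = -0.00580808.
Running total after k=1: 72.2526.
Correction k=2: B_{4}/4! · (f^{(3)}(33) − f^{(3)}(10)) = −1/720 · (5.56529e-05 − 0.00200000) = 2.70048e-06.
Running total after k=2: 72.2526.
Correction k=3: B_{6}/6! · (f^{(5)}(33) − f^{(5)}(10)) = 1/30240 · (6.13256e-07 − 0.000240000) = -7.91623e-09.
Running total after k=3: 72.2526.
Correction k=4: B_{8}/8! · (f^{(7)}(33) − f^{(7)}(10)) = −1/1209600 · (1.68941e-08 − 7.20000e-05) = 5.95098e-11.

S_4 ≈ 72.2526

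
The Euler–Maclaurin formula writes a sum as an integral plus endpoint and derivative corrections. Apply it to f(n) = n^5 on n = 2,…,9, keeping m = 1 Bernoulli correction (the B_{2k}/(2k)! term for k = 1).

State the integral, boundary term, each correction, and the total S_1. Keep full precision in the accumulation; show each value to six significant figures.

S_1 ≈ 120830

The integral term ∫_2^9 x^5 dx = 88562.8.
Boundary: ½(f(2) + f(9)) = ½(32.0000 + 59049.0) = 29540.5.
Integral + boundary = 118103.
Correction k=1: B_{2}/2! · (f^{(1)}(9) − f^{(1)}(2)) = 1/12 · (32805.0 − 80.0000) = 2727.08.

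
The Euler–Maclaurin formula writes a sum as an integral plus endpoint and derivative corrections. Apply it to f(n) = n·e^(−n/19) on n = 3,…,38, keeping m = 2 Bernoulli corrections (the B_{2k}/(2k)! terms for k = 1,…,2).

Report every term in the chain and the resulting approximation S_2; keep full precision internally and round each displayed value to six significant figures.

S_2 ≈ 214.160

Integral: ∫_3^38 x·e^(−x/19) dx = 210.379.
Boundary: ½(f(3) + f(38)) = ½(2.56182 + 5.14274) = 3.85228.
So far: 214.231.
Order-1 term: 1/12 · (-0.135335 − 0.719107) = -0.0712035.
After k=1: 214.160.
Order-2 term: −1/720 · (0.000374890 − 0.00672295) = 8.81676e-06.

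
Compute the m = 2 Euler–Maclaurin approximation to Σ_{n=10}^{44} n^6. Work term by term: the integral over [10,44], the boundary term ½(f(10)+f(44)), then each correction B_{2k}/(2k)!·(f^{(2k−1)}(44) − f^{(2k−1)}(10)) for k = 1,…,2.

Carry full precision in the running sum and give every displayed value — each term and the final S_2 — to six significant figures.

S_2 ≈ 4.93207e+10

Integral: ∫_10^44 x^6 dx = 4.56097e+10.
Boundary: ½(f(10) + f(44)) = ½(1.00000e+06 + 7.25631e+09) = 3.62866e+09.
Running total after boundary: 4.92383e+10.
Correction k=1: B_{2}/2! · (f^{(1)}(44) − f^{(1)}(10)) = 1/12 · (9.89497e+08 − 600000) = 8.24081e+07.
Partial sum through k=1: 4.93208e+10.
Correction k=2: B_{4}/4! · (f^{(3)}(44) − f^{(3)}(10)) = −1/720 · (1.02221e+07 − 120000) = -14030.7.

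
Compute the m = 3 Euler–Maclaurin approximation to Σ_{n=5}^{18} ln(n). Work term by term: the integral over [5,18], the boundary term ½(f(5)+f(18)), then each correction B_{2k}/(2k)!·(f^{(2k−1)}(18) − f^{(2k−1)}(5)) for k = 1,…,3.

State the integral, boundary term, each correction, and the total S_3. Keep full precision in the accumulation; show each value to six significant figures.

S_3 ≈ 33.2174

∫_5^18 ln(x) dx evaluates to 30.9795.
Endpoint term: (f(5) + f(18))/2 = (1.60944 + 2.89037)/2 = 2.24990.
Running total after boundary: 33.2294.
Correction k=1: B_{2}/2! · (f^{(1)}(18) − f^{(1)}(5)) = 1/12 · (0.0555556 − 0.200000) = -0.0120370.
After k=1: 33.2174.
Correction k=2: B_{4}/4! · (f^{(3)}(18) − f^{(3)}(5)) = −1/720 · (0.000342936 − 0.0160000) = 2.17459e-05.
After k=2: 33.2174.
Correction k=3: B_{6}/6! · (f^{(5)}(18) − f^{(5)}(5)) = 1/30240 · (1.27013e-05 − 0.00768000) = -2.53548e-07.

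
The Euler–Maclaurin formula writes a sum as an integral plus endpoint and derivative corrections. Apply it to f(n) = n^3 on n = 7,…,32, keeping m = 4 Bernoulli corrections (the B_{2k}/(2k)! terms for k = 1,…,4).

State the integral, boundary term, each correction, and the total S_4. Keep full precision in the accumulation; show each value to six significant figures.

S_4 ≈ 278343

∫_7^32 x^3 dx evaluates to 261544.
Endpoint term: (f(7) + f(32))/2 = (343.000 + 32768.0)/2 = 16555.5.
Running total after boundary: 278099.
k=1: B_{2}/(2)! × [f^{(1)}(32) − f^{(1)}(7)] = 1/12 × (3072.00 − 147.000) = 243.750.
After k=1: 278343.
k=2: B_{4}/(4)! × [f^{(3)}(32) − f^{(3)}(7)] = −1/720 × (6.00000 − 6.00000) = 0.00000.
After k=2: 278343.
k=3: B_{6}/(6)! × [f^{(5)}(32) − f^{(5)}(7)] = 1/30240 × (0.00000 − 0.00000) = 0.00000.
After k=3: 278343.
k=4: B_{8}/(8)! × [f^{(7)}(32) − f^{(7)}(7)] = −1/1209600 × (0.00000 − 0.00000) = 0.00000.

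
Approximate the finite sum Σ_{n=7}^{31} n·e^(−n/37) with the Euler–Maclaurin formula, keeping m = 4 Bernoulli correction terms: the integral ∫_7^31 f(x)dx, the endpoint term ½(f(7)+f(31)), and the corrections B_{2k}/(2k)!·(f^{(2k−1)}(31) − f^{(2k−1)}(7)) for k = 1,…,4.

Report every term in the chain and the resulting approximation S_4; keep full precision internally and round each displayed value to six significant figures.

Integral: ∫_7^31 x·e^(−x/37) dx = 258.847.
Boundary: ½(f(7) + f(31)) = ½(5.79341 + 13.4120) = 9.60270.
Running total after boundary: 268.449.
Correction k=1: B_{2}/2! · (f^{(1)}(31) − f^{(1)}(7)) = 1/12 · (0.0701586 − 0.671051) = -0.0500744.
Running total after k=1: 268.399.
Correction k=2: B_{4}/4! · (f^{(3)}(31) − f^{(3)}(7)) = −1/720 · (0.000683308 − 0.00169928) = 1.41107e-06.
Running total after k=2: 268.399.
Correction k=3: B_{6}/6! · (f^{(5)}(31) − f^{(5)}(7)) = 1/30240 · (9.60824e-07 − 2.12446e-06) = -3.84799e-11.
Running total after k=3: 268.399.
Correction k=4: B_{8}/8! · (f^{(7)}(31) − f^{(7)}(7)) = −1/1209600 · (1.03909e-09 − 2.19697e-09) = 9.57242e-16.

S_4 ≈ 268.399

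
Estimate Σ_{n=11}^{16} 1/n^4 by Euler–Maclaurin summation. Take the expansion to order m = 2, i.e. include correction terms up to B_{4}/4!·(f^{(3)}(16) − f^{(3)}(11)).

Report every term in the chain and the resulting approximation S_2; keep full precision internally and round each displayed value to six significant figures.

S_2 ≈ 0.000212582

∫_11^16 1/x^4 dx evaluates to 0.000169058.
Boundary: ½(f(11) + f(16)) = ½(6.83013e-05 + 1.52588e-05) = 4.17801e-05.
So far: 0.000210838.
Order-1 term: 1/12 · (-3.81470e-06 − (-2.48369e-05)) = 1.75185e-06.
Running total after k=1: 0.000212590.
Order-2 term: −1/720 · (-4.47035e-07 − (-6.15790e-06)) = -7.93175e-09.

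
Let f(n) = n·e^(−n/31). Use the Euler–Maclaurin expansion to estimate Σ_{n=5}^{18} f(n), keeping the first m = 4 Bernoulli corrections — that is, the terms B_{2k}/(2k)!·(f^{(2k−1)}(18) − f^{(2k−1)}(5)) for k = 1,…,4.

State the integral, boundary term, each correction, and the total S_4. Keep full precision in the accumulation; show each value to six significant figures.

The integral term ∫_5^18 x·e^(−x/31) dx = 99.8291.
Endpoint term: (f(5) + f(18))/2 = (4.25522 + 10.0717)/2 = 7.16345.
So far: 106.993.
Order-1 term: 1/12 · (0.234645 − 0.713780) = -0.0399279.
After k=1: 106.953.
Order-2 term: −1/720 · (0.00140866 − 0.00251391) = 1.53508e-06.
After k=2: 106.953.
Order-3 term: 1/30240 · (2.67757e-06 − 4.45898e-06) = -5.89089e-11.
After k=3: 106.953.
Order-4 term: −1/1209600 · (4.04716e-09 − 6.55777e-09) = 2.07558e-15.

S_4 ≈ 106.953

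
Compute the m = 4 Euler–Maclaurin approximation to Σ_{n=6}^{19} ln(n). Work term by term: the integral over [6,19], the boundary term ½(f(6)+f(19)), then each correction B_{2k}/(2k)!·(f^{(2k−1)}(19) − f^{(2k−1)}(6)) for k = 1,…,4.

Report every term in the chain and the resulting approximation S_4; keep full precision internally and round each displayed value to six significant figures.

∫_6^19 ln(x) dx evaluates to 32.1938.
½[f(6) + f(19)] = ½[1.79176 + 2.94444] = 2.36810.
So far: 34.5619.
Order-1 term: 1/12 · (0.0526316 − 0.166667) = -0.00950292.
Partial sum through k=1: 34.5524.
Order-2 term: −1/720 · (0.000291588 − 0.00925926) = 1.24551e-05.
Partial sum through k=2: 34.5524.
Order-3 term: 1/30240 · (9.69267e-06 − 0.00308642) = -1.01744e-07.
Partial sum through k=3: 34.5524.
Order-4 term: −1/1209600 · (8.05485e-07 − 0.00257202) = 2.12567e-09.

S_4 ≈ 34.5524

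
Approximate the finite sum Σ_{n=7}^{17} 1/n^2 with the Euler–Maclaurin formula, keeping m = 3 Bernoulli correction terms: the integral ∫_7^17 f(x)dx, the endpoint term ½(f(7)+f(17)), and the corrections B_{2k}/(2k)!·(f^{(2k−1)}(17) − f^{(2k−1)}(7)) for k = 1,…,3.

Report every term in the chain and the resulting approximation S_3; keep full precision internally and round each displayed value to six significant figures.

S_3 ≈ 0.0964179

The integral term ∫_7^17 1/x^2 dx = 0.0840336.
½[f(7) + f(17)] = ½[0.0204082 + 0.00346021] = 0.0119342.
So far: 0.0959678.
k=1: B_{2}/(2)! × [f^{(1)}(17) − f^{(1)}(7)] = 1/12 × (-0.000407083 − (-0.00583090)) = 0.000451985.
Partial sum through k=1: 0.0964198.
k=2: B_{4}/(4)! × [f^{(3)}(17) − f^{(3)}(7)] = −1/720 × (-1.69031e-05 − (-0.00142798)) = -1.95982e-06.
Partial sum through k=2: 0.0964178.
k=3: B_{6}/(6)! × [f^{(5)}(17) − f^{(5)}(7)] = 1/30240 × (-1.75465e-06 − (-0.000874271)) = 2.88531e-08.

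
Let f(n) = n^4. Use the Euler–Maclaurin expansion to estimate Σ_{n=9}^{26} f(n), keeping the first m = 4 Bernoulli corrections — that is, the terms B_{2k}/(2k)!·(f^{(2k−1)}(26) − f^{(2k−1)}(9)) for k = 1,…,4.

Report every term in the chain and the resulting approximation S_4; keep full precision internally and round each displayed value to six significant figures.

S_4 ≈ 2.60185e+06

Integral: ∫_9^26 x^4 dx = 2.36447e+06.
Boundary: ½(f(9) + f(26)) = ½(6561.00 + 456976) = 231768.
Integral + boundary = 2.59623e+06.
Order-1 term: 1/12 · (70304.0 − 2916.00) = 5615.67.
After k=1: 2.60185e+06.
Order-2 term: −1/720 · (624.000 − 216.000) = -0.566667.
After k=2: 2.60185e+06.
Order-3 term: 1/30240 · (0.00000 − 0.00000) = 0.00000.
After k=3: 2.60185e+06.
Order-4 term: −1/1209600 · (0.00000 − 0.00000) = 0.00000.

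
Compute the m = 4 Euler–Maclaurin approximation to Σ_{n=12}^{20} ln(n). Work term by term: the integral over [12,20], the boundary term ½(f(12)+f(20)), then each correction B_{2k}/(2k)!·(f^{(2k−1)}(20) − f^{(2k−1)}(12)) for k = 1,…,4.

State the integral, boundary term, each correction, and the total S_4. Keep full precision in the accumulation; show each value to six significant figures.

∫_12^20 ln(x) dx evaluates to 22.0958.
Endpoint term: (f(12) + f(20))/2 = (2.48491 + 2.99573)/2 = 2.74032.
Running total after boundary: 24.8361.
k=1: B_{2}/(2)! × [f^{(1)}(20) − f^{(1)}(12)] = 1/12 × (0.0500000 − 0.0833333) = -0.00277778.
After k=1: 24.8333.
k=2: B_{4}/(4)! × [f^{(3)}(20) − f^{(3)}(12)] = −1/720 × (0.000250000 − 0.00115741) = 1.26029e-06.
After k=2: 24.8333.
k=3: B_{6}/(6)! × [f^{(5)}(20) − f^{(5)}(12)] = 1/30240 × (7.50000e-06 − 9.64506e-05) = -2.94149e-09.
After k=3: 24.8333.
k=4: B_{8}/(8)! × [f^{(7)}(20) − f^{(7)}(12)] = −1/1209600 × (5.62500e-07 − 2.00939e-05) = 1.61470e-11.

S_4 ≈ 24.8333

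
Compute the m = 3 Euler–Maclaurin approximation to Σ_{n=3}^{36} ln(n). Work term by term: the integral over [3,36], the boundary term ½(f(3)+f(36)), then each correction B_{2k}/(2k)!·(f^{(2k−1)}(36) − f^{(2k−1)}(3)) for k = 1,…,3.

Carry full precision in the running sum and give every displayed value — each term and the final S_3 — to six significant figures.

∫_3^36 ln(x) dx evaluates to 92.7108.
Endpoint term: (f(3) + f(36))/2 = (1.09861 + 3.58352)/2 = 2.34107.
Running total after boundary: 95.0519.
Order-1 term: 1/12 · (0.0277778 − 0.333333) = -0.0254630.
After k=1: 95.0264.
Order-2 term: −1/720 · (4.28669e-05 − 0.0740741) = 0.000102821.
After k=2: 95.0266.
Order-3 term: 1/30240 · (3.96916e-07 − 0.0987654) = -3.26604e-06.

S_3 ≈ 95.0265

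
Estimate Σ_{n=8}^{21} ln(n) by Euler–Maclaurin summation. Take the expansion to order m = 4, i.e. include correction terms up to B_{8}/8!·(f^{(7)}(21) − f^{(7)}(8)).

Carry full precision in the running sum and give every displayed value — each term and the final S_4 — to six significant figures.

The integral term ∫_8^21 ln(x) dx = 34.2994.
½[f(8) + f(21)] = ½[2.07944 + 3.04452] = 2.56198.
So far: 36.8614.
Correction k=1: B_{2}/2! · (f^{(1)}(21) − f^{(1)}(8)) = 1/12 · (0.0476190 − 0.125000) = -0.00644841.
Running total after k=1: 36.8550.
Correction k=2: B_{4}/4! · (f^{(3)}(21) − f^{(3)}(8)) = −1/720 · (0.000215959 − 0.00390625) = 5.12540e-06.
Running total after k=2: 36.8550.
Correction k=3: B_{6}/6! · (f^{(5)}(21) − f^{(5)}(8)) = 1/30240 · (5.87645e-06 − 0.000732422) = -2.40260e-08.
Running total after k=3: 36.8550.
Correction k=4: B_{8}/8! · (f^{(7)}(21) − f^{(7)}(8)) = −1/1209600 · (3.99758e-07 − 0.000343323) = 2.83501e-10.

S_4 ≈ 36.8550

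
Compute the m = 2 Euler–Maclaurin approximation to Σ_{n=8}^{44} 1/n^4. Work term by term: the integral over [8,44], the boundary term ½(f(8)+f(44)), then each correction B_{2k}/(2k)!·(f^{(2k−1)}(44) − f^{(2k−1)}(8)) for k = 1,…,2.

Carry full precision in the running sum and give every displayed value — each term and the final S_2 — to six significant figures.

S_2 ≈ 0.000779423

Integral: ∫_8^44 1/x^4 dx = 0.000647129.
½[f(8) + f(44)] = ½[0.000244141 + 2.66802e-07] = 0.000122204.
So far: 0.000769332.
Correction k=1: B_{2}/2! · (f^{(1)}(44) − f^{(1)}(8)) = 1/12 · (-2.42547e-08 − (-0.000122070)) = 1.01705e-05.
After k=1: 0.000779503.
Correction k=2: B_{4}/4! · (f^{(3)}(44) − f^{(3)}(8)) = −1/720 · (-3.75848e-10 − (-5.72205e-05)) = -7.94723e-08.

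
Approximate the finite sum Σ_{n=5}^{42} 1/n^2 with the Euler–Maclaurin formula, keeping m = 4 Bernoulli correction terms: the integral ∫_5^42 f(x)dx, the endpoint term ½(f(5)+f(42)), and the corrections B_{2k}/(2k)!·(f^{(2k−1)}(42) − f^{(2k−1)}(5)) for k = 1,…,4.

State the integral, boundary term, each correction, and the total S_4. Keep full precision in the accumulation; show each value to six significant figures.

Integral: ∫_5^42 1/x^2 dx = 0.176190.
½[f(5) + f(42)] = ½[0.0400000 + 0.000566893] = 0.0202834.
So far: 0.196474.
Correction k=1: B_{2}/2! · (f^{(1)}(42) − f^{(1)}(5)) = 1/12 · (-2.69949e-05 − (-0.0160000)) = 0.00133108.
Running total after k=1: 0.197805.
Correction k=2: B_{4}/4! · (f^{(3)}(42) − f^{(3)}(5)) = −1/720 · (-1.83639e-07 − (-0.00768000)) = -1.06664e-05.
Running total after k=2: 0.197794.
Correction k=3: B_{6}/6! · (f^{(5)}(42) − f^{(5)}(5)) = 1/30240 · (-3.12311e-09 − (-0.00921600)) = 3.04762e-07.
Running total after k=3: 0.197795.
Correction k=4: B_{8}/8! · (f^{(7)}(42) − f^{(7)}(5)) = −1/1209600 · (-9.91464e-11 − (-0.0206438)) = -1.70667e-08.

S_4 ≈ 0.197795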